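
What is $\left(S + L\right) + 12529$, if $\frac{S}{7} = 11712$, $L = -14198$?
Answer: $80315$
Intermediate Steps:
$S = 81984$ ($S = 7 \cdot 11712 = 81984$)
$\left(S + L\right) + 12529 = \left(81984 - 14198\right) + 12529 = 67786 + 12529 = 80315$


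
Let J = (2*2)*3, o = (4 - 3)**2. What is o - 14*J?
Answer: -167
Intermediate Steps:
o = 1 (o = 1**2 = 1)
J = 12 (J = 4*3 = 12)
o - 14*J = 1 - 14*12 = 1 - 168 = -167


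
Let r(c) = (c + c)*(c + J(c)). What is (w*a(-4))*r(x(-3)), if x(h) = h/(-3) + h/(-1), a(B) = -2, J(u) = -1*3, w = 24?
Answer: -384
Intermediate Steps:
J(u) = -3
x(h) = -4*h/3 (x(h) = h*(-⅓) + h*(-1) = -h/3 - h = -4*h/3)
r(c) = 2*c*(-3 + c) (r(c) = (c + c)*(c - 3) = (2*c)*(-3 + c) = 2*c*(-3 + c))
(w*a(-4))*r(x(-3)) = (24*(-2))*(2*(-4/3*(-3))*(-3 - 4/3*(-3))) = -96*4*(-3 + 4) = -96*4 = -48*8 = -384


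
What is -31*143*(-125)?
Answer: 554125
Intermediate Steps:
-31*143*(-125) = -4433*(-125) = 554125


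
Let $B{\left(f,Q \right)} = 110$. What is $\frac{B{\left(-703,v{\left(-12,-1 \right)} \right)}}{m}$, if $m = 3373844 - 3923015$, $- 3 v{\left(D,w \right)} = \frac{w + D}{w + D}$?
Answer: $- \frac{110}{549171} \approx -0.0002003$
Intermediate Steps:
$v{\left(D,w \right)} = - \frac{1}{3}$ ($v{\left(D,w \right)} = - \frac{\left(w + D\right) \frac{1}{w + D}}{3} = - \frac{\left(D + w\right) \frac{1}{D + w}}{3} = \left(- \frac{1}{3}\right) 1 = - \frac{1}{3}$)
$m = -549171$
$\frac{B{\left(-703,v{\left(-12,-1 \right)} \right)}}{m} = \frac{110}{-549171} = 110 \left(- \frac{1}{549171}\right) = - \frac{110}{549171}$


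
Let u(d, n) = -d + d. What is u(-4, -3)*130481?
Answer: 0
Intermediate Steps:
u(d, n) = 0
u(-4, -3)*130481 = 0*130481 = 0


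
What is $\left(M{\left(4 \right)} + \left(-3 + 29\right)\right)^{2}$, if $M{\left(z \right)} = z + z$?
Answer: $1156$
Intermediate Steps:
$M{\left(z \right)} = 2 z$
$\left(M{\left(4 \right)} + \left(-3 + 29\right)\right)^{2} = \left(2 \cdot 4 + \left(-3 + 29\right)\right)^{2} = \left(8 + 26\right)^{2} = 34^{2} = 1156$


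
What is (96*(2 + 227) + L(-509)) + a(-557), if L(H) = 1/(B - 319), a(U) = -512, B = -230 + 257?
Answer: 6269823/292 ≈ 21472.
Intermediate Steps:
B = 27
L(H) = -1/292 (L(H) = 1/(27 - 319) = 1/(-292) = -1/292)
(96*(2 + 227) + L(-509)) + a(-557) = (96*(2 + 227) - 1/292) - 512 = (96*229 - 1/292) - 512 = (21984 - 1/292) - 512 = 6419327/292 - 512 = 6269823/292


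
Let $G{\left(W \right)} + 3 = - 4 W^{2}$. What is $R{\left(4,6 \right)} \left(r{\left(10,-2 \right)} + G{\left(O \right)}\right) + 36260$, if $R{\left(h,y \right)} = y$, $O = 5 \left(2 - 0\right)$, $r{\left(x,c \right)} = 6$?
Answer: $33878$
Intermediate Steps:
$O = 10$ ($O = 5 \left(2 + 0\right) = 5 \cdot 2 = 10$)
$G{\left(W \right)} = -3 - 4 W^{2}$
$R{\left(4,6 \right)} \left(r{\left(10,-2 \right)} + G{\left(O \right)}\right) + 36260 = 6 \left(6 - \left(3 + 4 \cdot 10^{2}\right)\right) + 36260 = 6 \left(6 - 403\right) + 36260 = 6 \left(-397\right) + 36260 = -2382 + 36260 = 33878$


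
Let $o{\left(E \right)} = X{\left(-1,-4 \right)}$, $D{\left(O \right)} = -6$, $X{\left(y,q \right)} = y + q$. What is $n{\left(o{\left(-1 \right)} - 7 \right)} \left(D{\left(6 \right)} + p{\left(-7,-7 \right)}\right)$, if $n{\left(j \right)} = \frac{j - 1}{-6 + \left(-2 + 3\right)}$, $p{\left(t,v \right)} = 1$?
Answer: $-13$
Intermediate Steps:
$X{\left(y,q \right)} = q + y$
$o{\left(E \right)} = -5$ ($o{\left(E \right)} = -4 - 1 = -5$)
$n{\left(j \right)} = \frac{1}{5} - \frac{j}{5}$ ($n{\left(j \right)} = \frac{-1 + j}{-6 + 1} = \frac{-1 + j}{-5} = \left(-1 + j\right) \left(- \frac{1}{5}\right) = \frac{1}{5} - \frac{j}{5}$)
$n{\left(o{\left(-1 \right)} - 7 \right)} \left(D{\left(6 \right)} + p{\left(-7,-7 \right)}\right) = \left(\frac{1}{5} - \frac{-5 - 7}{5}\right) \left(-6 + 1\right) = \left(\frac{1}{5} - \frac{-5 - 7}{5}\right) \left(-5\right) = \left(\frac{1}{5} - - \frac{12}{5}\right) \left(-5\right) = \left(\frac{1}{5} + \frac{12}{5}\right) \left(-5\right) = \frac{13}{5} \left(-5\right) = -13$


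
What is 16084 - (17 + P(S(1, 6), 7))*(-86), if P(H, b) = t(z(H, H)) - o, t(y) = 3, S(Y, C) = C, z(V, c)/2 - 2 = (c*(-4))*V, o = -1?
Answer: 17890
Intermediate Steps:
z(V, c) = 4 - 8*V*c (z(V, c) = 4 + 2*((c*(-4))*V) = 4 + 2*((-4*c)*V) = 4 + 2*(-4*V*c) = 4 - 8*V*c)
P(H, b) = 4 (P(H, b) = 3 - 1*(-1) = 3 + 1 = 4)
16084 - (17 + P(S(1, 6), 7))*(-86) = 16084 - (17 + 4)*(-86) = 16084 - 21*(-86) = 16084 - 1*(-1806) = 16084 + 1806 = 17890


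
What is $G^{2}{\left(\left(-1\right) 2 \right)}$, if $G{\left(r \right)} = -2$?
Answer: $4$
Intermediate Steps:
$G^{2}{\left(\left(-1\right) 2 \right)} = \left(-2\right)^{2} = 4$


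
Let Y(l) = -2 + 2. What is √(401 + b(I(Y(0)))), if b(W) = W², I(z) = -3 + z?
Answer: √410 ≈ 20.248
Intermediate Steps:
Y(l) = 0
√(401 + b(I(Y(0)))) = √(401 + (-3 + 0)²) = √(401 + (-3)²) = √(401 + 9) = √410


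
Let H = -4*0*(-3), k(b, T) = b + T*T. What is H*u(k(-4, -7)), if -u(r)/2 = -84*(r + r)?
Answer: 0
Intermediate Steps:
k(b, T) = b + T**2
H = 0 (H = 0*(-3) = 0)
u(r) = 336*r (u(r) = -(-168)*(r + r) = -(-168)*2*r = -(-336)*r = 336*r)
H*u(k(-4, -7)) = 0*(336*(-4 + (-7)**2)) = 0*(336*(-4 + 49)) = 0*(336*45) = 0*15120 = 0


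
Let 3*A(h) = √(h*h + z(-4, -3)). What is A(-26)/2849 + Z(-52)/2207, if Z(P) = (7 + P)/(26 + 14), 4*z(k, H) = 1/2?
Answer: -9/17656 + √1202/11396 ≈ 0.0025325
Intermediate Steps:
z(k, H) = ⅛ (z(k, H) = (¼)/2 = (¼)*(½) = ⅛)
Z(P) = 7/40 + P/40 (Z(P) = (7 + P)/40 = (7 + P)*(1/40) = 7/40 + P/40)
A(h) = √(⅛ + h²)/3 (A(h) = √(h*h + ⅛)/3 = √(h² + ⅛)/3 = √(⅛ + h²)/3)
A(-26)/2849 + Z(-52)/2207 = (√(2 + 16*(-26)²)/12)/2849 + (7/40 + (1/40)*(-52))/2207 = (√(2 + 16*676)/12)*(1/2849) + (7/40 - 13/10)*(1/2207) = (√(2 + 10816)/12)*(1/2849) - 9/8*1/2207 = (√10818/12)*(1/2849) - 9/17656 = ((3*√1202)/12)*(1/2849) - 9/17656 = (√1202/4)*(1/2849) - 9/17656 = √1202/11396 - 9/17656 = -9/17656 + √1202/11396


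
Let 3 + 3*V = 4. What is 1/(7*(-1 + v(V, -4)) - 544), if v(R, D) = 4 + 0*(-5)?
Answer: -1/523 ≈ -0.0019120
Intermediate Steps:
V = 1/3 (V = -1 + (1/3)*4 = -1 + 4/3 = 1/3 ≈ 0.33333)
v(R, D) = 4 (v(R, D) = 4 + 0 = 4)
1/(7*(-1 + v(V, -4)) - 544) = 1/(7*(-1 + 4) - 544) = 1/(7*3 - 544) = 1/(21 - 544) = 1/(-523) = -1/523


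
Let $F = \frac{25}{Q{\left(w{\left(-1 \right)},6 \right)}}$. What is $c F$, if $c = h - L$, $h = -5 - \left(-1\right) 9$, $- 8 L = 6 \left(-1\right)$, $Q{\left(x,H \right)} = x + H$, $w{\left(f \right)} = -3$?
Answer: $\frac{325}{12} \approx 27.083$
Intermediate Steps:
$Q{\left(x,H \right)} = H + x$
$L = \frac{3}{4}$ ($L = - \frac{6 \left(-1\right)}{8} = \left(- \frac{1}{8}\right) \left(-6\right) = \frac{3}{4} \approx 0.75$)
$h = 4$ ($h = -5 - -9 = -5 + 9 = 4$)
$F = \frac{25}{3}$ ($F = \frac{25}{6 - 3} = \frac{25}{3} \approx 8.3333$)
$c = \frac{13}{4}$ ($c = 4 - \frac{3}{4} = \frac{13}{4} \approx 3.25$)
$c F = \frac{13}{4} \cdot \frac{25}{3} = \frac{325}{12}$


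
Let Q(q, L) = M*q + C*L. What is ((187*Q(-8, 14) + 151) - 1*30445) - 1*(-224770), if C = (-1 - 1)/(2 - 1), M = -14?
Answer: 210184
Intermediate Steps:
C = -2 (C = -2/1 = -2*1 = -2)
Q(q, L) = -14*q - 2*L
((187*Q(-8, 14) + 151) - 1*30445) - 1*(-224770) = ((187*(-14*(-8) - 2*14) + 151) - 1*30445) - 1*(-224770) = ((187*(112 - 28) + 151) - 30445) + 224770 = ((187*84 + 151) - 30445) + 224770 = ((15708 + 151) - 30445) + 224770 = (15859 - 30445) + 224770 = -14586 + 224770 = 210184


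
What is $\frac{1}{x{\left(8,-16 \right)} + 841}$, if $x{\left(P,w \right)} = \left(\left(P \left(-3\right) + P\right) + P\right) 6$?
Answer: $\frac{1}{793} \approx 0.001261$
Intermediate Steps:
$x{\left(P,w \right)} = - 6 P$ ($x{\left(P,w \right)} = \left(\left(- 3 P + P\right) + P\right) 6 = \left(- 2 P + P\right) 6 = - P 6 = - 6 P$)
$\frac{1}{x{\left(8,-16 \right)} + 841} = \frac{1}{\left(-6\right) 8 + 841} = \frac{1}{-48 + 841} = \frac{1}{793}$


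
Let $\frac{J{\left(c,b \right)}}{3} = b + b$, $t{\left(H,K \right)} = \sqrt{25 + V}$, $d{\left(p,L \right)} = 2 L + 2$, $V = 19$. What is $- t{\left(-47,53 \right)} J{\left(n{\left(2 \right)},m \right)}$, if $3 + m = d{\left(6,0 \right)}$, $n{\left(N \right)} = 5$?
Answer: $12 \sqrt{11} \approx 39.799$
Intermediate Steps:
$d{\left(p,L \right)} = 2 + 2 L$
$t{\left(H,K \right)} = 2 \sqrt{11}$ ($t{\left(H,K \right)} = \sqrt{25 + 19} = \sqrt{44} = 2 \sqrt{11}$)
$m = -1$ ($m = -3 + \left(2 + 2 \cdot 0\right) = -3 + \left(2 + 0\right) = -3 + 2 = -1$)
$J{\left(c,b \right)} = 6 b$ ($J{\left(c,b \right)} = 3 \left(b + b\right) = 3 \cdot 2 b = 6 b$)
$- t{\left(-47,53 \right)} J{\left(n{\left(2 \right)},m \right)} = - 2 \sqrt{11} \cdot 6 \left(-1\right) = - 2 \sqrt{11} \left(-6\right) = - \left(-12\right) \sqrt{11} = 12 \sqrt{11}$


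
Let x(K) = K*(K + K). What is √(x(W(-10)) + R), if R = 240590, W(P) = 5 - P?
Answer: 4*√15065 ≈ 490.96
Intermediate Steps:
x(K) = 2*K² (x(K) = K*(2*K) = 2*K²)
√(x(W(-10)) + R) = √(2*(5 - 1*(-10))² + 240590) = √(2*(5 + 10)² + 240590) = √(2*15² + 240590) = √(2*225 + 240590) = √(450 + 240590) = √241040 = 4*√15065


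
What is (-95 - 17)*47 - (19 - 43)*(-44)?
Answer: -6320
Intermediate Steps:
(-95 - 17)*47 - (19 - 43)*(-44) = -112*47 - (-24)*(-44) = -5264 - 1*1056 = -5264 - 1056 = -6320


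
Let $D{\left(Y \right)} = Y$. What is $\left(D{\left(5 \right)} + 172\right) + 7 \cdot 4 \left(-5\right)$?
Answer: $37$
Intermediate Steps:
$\left(D{\left(5 \right)} + 172\right) + 7 \cdot 4 \left(-5\right) = \left(5 + 172\right) + 7 \cdot 4 \left(-5\right) = 177 + 28 \left(-5\right) = 177 - 140 = 37$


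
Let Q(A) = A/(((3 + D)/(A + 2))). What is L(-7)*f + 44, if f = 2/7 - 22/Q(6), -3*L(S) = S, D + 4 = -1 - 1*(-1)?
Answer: 3293/72 ≈ 45.736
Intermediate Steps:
D = -4 (D = -4 + (-1 - 1*(-1)) = -4 + (-1 + 1) = -4 + 0 = -4)
L(S) = -S/3
Q(A) = A*(-2 - A) (Q(A) = A/(((3 - 4)/(A + 2))) = A/((-1/(2 + A))) = A*(-2 - A))
f = 125/168 (f = 2/7 - 22*(-1/(6*(2 + 6))) = 2*(1/7) - 22/((-1*6*8)) = 2/7 - 22/(-48) = 2/7 - 22*(-1/48) = 2/7 + 11/24 = 125/168 ≈ 0.74405)
L(-7)*f + 44 = -1/3*(-7)*(125/168) + 44 = (7/3)*(125/168) + 44 = 125/72 + 44 = 3293/72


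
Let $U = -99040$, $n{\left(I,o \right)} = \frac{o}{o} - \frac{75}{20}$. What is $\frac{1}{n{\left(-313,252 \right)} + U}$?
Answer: $- \frac{4}{396171} \approx -1.0097 \cdot 10^{-5}$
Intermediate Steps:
$n{\left(I,o \right)} = - \frac{11}{4}$ ($n{\left(I,o \right)} = 1 - \frac{15}{4} = - \frac{11}{4}$)
$\frac{1}{n{\left(-313,252 \right)} + U} = \frac{1}{- \frac{11}{4} - 99040} = \frac{1}{- \frac{396171}{4}} = - \frac{4}{396171}$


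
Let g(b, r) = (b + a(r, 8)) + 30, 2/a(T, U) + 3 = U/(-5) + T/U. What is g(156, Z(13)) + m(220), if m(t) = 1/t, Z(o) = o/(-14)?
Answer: 107825961/581020 ≈ 185.58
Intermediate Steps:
Z(o) = -o/14 (Z(o) = o*(-1/14) = -o/14)
a(T, U) = 2/(-3 - U/5 + T/U) (a(T, U) = 2/(-3 + (U/(-5) + T/U)) = 2/(-3 + (U*(-⅕) + T/U)) = 2/(-3 + (-U/5 + T/U)) = 2/(-3 - U/5 + T/U))
g(b, r) = 30 + b + 80/(-184 + 5*r) (g(b, r) = (b + 10*8/(-1*8² - 15*8 + 5*r)) + 30 = (b + 10*8/(-1*64 - 120 + 5*r)) + 30 = (b + 10*8/(-64 - 120 + 5*r)) + 30 = (b + 10*8/(-184 + 5*r)) + 30 = (b + 80/(-184 + 5*r)) + 30 = 30 + b + 80/(-184 + 5*r))
g(156, Z(13)) + m(220) = (80 + (-184 + 5*(-1/14*13))*(30 + 156))/(-184 + 5*(-1/14*13)) + 1/220 = (80 + (-184 + 5*(-13/14))*186)/(-184 + 5*(-13/14)) + 1/220 = (80 + (-184 - 65/14)*186)/(-184 - 65/14) + 1/220 = (80 - 2641/14*186)/(-2641/14) + 1/220 = -14*(80 - 245613/7)/2641 + 1/220 = -14/2641*(-245053/7) + 1/220 = 490106/2641 + 1/220 = 107825961/581020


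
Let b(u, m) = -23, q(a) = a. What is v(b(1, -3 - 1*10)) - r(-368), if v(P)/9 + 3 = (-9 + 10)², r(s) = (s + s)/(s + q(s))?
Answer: -19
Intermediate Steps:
r(s) = 1 (r(s) = (s + s)/(s + s) = (2*s)/((2*s)) = (2*s)*(1/(2*s)) = 1)
v(P) = -18 (v(P) = -27 + 9*(-9 + 10)² = -27 + 9*1² = -27 + 9*1 = -27 + 9 = -18)
v(b(1, -3 - 1*10)) - r(-368) = -18 - 1*1 = -18 - 1 = -19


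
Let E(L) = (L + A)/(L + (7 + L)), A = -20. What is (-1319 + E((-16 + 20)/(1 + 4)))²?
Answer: 3227716969/1849 ≈ 1.7457e+6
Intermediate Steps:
E(L) = (-20 + L)/(7 + 2*L) (E(L) = (L - 20)/(L + (7 + L)) = (-20 + L)/(7 + 2*L))
(-1319 + E((-16 + 20)/(1 + 4)))² = (-1319 + (-20 + (-16 + 20)/(1 + 4))/(7 + 2*((-16 + 20)/(1 + 4))))² = (-1319 + (-20 + 4/5)/(7 + 2*(4/5)))² = (-1319 + (-20 + 4*(⅕))/(7 + 2*(4*(⅕))))² = (-1319 + (-20 + ⅘)/(7 + 2*(⅘)))² = (-1319 - 96/5/(7 + 8/5))² = (-1319 - 96/5/(43/5))² = (-1319 + (5/43)*(-96/5))² = (-1319 - 96/43)² = (-56813/43)² = 3227716969/1849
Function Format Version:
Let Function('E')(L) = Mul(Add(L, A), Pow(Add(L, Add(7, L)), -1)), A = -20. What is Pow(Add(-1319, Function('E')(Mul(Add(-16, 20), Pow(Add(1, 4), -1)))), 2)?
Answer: Rational(3227716969, 1849) ≈ 1.7457e+6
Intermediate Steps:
Function('E')(L) = Mul(Pow(Add(7, Mul(2, L)), -1), Add(-20, L)) (Function('E')(L) = Mul(Add(L, -20), Pow(Add(L, Add(7, L)), -1)) = Mul(Add(-20, L), Pow(Add(7, Mul(2, L)), -1)) = Mul(Pow(Add(7, Mul(2, L)), -1), Add(-20, L)))
Pow(Add(-1319, Function('E')(Mul(Add(-16, 20), Pow(Add(1, 4), -1)))), 2) = Pow(Add(-1319, Mul(Pow(Add(7, Mul(2, Mul(Add(-16, 20), Pow(Add(1, 4), -1)))), -1), Add(-20, Mul(Add(-16, 20), Pow(Add(1, 4), -1))))), 2) = Pow(Add(-1319, Mul(Pow(Add(7, Mul(2, Mul(4, Pow(5, -1)))), -1), Add(-20, Mul(4, Pow(5, -1))))), 2) = Pow(Add(-1319, Mul(Pow(Add(7, Mul(2, Mul(4, Rational(1, 5)))), -1), Add(-20, Mul(4, Rational(1, 5))))), 2) = Pow(Add(-1319, Mul(Pow(Add(7, Mul(2, Rational(4, 5))), -1), Add(-20, Rational(4, 5)))), 2) = Pow(Add(-1319, Mul(Pow(Add(7, Rational(8, 5)), -1), Rational(-96, 5))), 2) = Pow(Add(-1319, Mul(Pow(Rational(43, 5), -1), Rational(-96, 5))), 2) = Pow(Add(-1319, Mul(Rational(5, 43), Rational(-96, 5))), 2) = Pow(Add(-1319, Rational(-96, 43)), 2) = Pow(Rational(-56813, 43), 2) = Rational(3227716969, 1849)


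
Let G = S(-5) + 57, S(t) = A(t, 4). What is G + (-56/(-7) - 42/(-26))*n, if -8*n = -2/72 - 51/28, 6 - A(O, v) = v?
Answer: 802261/13104 ≈ 61.223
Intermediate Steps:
A(O, v) = 6 - v
S(t) = 2 (S(t) = 6 - 1*4 = 6 - 4 = 2)
n = 233/1008 (n = -(-2/72 - 51/28)/8 = -(-2*1/72 - 51*1/28)/8 = -(-1/36 - 51/28)/8 = -⅛*(-233/126) = 233/1008 ≈ 0.23115)
G = 59 (G = 2 + 57 = 59)
G + (-56/(-7) - 42/(-26))*n = 59 + (-56/(-7) - 42/(-26))*(233/1008) = 59 + (-56*(-⅐) - 42*(-1/26))*(233/1008) = 59 + (8 + 21/13)*(233/1008) = 59 + (125/13)*(233/1008) = 59 + 29125/13104 = 802261/13104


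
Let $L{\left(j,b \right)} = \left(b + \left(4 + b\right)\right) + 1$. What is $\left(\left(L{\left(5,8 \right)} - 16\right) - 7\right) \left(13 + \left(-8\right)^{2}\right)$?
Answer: $-154$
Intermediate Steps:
$L{\left(j,b \right)} = 5 + 2 b$ ($L{\left(j,b \right)} = \left(4 + 2 b\right) + 1 = 5 + 2 b$)
$\left(\left(L{\left(5,8 \right)} - 16\right) - 7\right) \left(13 + \left(-8\right)^{2}\right) = \left(\left(\left(5 + 2 \cdot 8\right) - 16\right) - 7\right) \left(13 + \left(-8\right)^{2}\right) = \left(\left(\left(5 + 16\right) - 16\right) - 7\right) \left(13 + 64\right) = \left(\left(21 - 16\right) - 7\right) 77 = \left(5 - 7\right) 77 = \left(-2\right) 77 = -154$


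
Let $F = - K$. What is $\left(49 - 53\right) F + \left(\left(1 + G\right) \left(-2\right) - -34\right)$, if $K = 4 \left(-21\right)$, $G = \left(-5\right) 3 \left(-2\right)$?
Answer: $-364$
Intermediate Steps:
$G = 30$ ($G = \left(-15\right) \left(-2\right) = 30$)
$K = -84$
$F = 84$ ($F = \left(-1\right) \left(-84\right) = 84$)
$\left(49 - 53\right) F + \left(\left(1 + G\right) \left(-2\right) - -34\right) = \left(49 - 53\right) 84 + \left(\left(1 + 30\right) \left(-2\right) - -34\right) = \left(-4\right) 84 + \left(31 \left(-2\right) + 34\right) = -336 + \left(-62 + 34\right) = -336 - 28 = -364$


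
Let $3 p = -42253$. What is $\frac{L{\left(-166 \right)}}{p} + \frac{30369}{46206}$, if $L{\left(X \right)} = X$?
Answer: $\frac{435397315}{650780706} \approx 0.66904$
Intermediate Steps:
$p = - \frac{42253}{3}$ ($p = \frac{1}{3} \left(-42253\right) = - \frac{42253}{3} \approx -14084.0$)
$\frac{L{\left(-166 \right)}}{p} + \frac{30369}{46206} = - \frac{166}{- \frac{42253}{3}} + \frac{30369}{46206} = \left(-166\right) \left(- \frac{3}{42253}\right) + 30369 \cdot \frac{1}{46206} = \frac{498}{42253} + \frac{10123}{15402} = \frac{435397315}{650780706}$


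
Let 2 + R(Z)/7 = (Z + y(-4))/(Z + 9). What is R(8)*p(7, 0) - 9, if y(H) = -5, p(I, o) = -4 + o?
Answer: 715/17 ≈ 42.059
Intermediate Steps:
R(Z) = -14 + 7*(-5 + Z)/(9 + Z) (R(Z) = -14 + 7*((Z - 5)/(Z + 9)) = -14 + 7*((-5 + Z)/(9 + Z)) = -14 + 7*(-5 + Z)/(9 + Z))
R(8)*p(7, 0) - 9 = (7*(-23 - 1*8)/(9 + 8))*(-4 + 0) - 9 = (7*(-23 - 8)/17)*(-4) - 9 = (7*(1/17)*(-31))*(-4) - 9 = -217/17*(-4) - 9 = 868/17 - 9 = 715/17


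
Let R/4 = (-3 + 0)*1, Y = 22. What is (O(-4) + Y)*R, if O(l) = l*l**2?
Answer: 504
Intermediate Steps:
O(l) = l**3
R = -12 (R = 4*((-3 + 0)*1) = 4*(-3*1) = 4*(-3) = -12)
(O(-4) + Y)*R = ((-4)**3 + 22)*(-12) = (-64 + 22)*(-12) = -42*(-12) = 504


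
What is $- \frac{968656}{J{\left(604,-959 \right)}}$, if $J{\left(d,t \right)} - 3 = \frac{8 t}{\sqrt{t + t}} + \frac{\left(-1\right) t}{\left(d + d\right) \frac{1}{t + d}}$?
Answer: $\frac{394126528551808}{158230279673} + \frac{5654099316736 i \sqrt{1918}}{158230279673} \approx 2490.8 + 1564.9 i$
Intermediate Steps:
$J{\left(d,t \right)} = 3 + 4 \sqrt{2} \sqrt{t} - \frac{t \left(d + t\right)}{2 d}$ ($J{\left(d,t \right)} = 3 + \left(\frac{8 t}{\sqrt{t + t}} + \frac{\left(-1\right) t}{\left(d + d\right) \frac{1}{t + d}}\right) = 3 + \left(\frac{8 t}{\sqrt{2 t}} + \frac{\left(-1\right) t}{2 d \frac{1}{d + t}}\right) = 3 + \left(\frac{8 t}{\sqrt{2} \sqrt{t}} + \frac{\left(-1\right) t}{2 d \frac{1}{d + t}}\right) = 3 + \left(8 t \frac{\sqrt{2}}{2 \sqrt{t}} + - t \frac{d + t}{2 d}\right) = 3 + \left(4 \sqrt{2} \sqrt{t} - \frac{t \left(d + t\right)}{2 d}\right) = 3 + 4 \sqrt{2} \sqrt{t} - \frac{t \left(d + t\right)}{2 d}$)
$- \frac{968656}{J{\left(604,-959 \right)}} = - \frac{968656}{\frac{1}{2} \cdot \frac{1}{604} \left(- \left(-959\right)^{2} + 604 \left(6 - -959 + 8 \sqrt{2} \sqrt{-959}\right)\right)} = - \frac{968656}{\frac{1}{2} \cdot \frac{1}{604} \left(\left(-1\right) 919681 + 604 \left(6 + 959 + 8 \sqrt{2} i \sqrt{959}\right)\right)} = - \frac{968656}{\frac{1}{2} \cdot \frac{1}{604} \left(-919681 + 604 \left(6 + 959 + 8 i \sqrt{1918}\right)\right)} = - \frac{968656}{\frac{1}{2} \cdot \frac{1}{604} \left(-919681 + 604 \left(965 + 8 i \sqrt{1918}\right)\right)} = - \frac{968656}{\frac{1}{2} \cdot \frac{1}{604} \left(-919681 + \left(582860 + 4832 i \sqrt{1918}\right)\right)} = - \frac{968656}{\frac{1}{2} \cdot \frac{1}{604} \left(-336821 + 4832 i \sqrt{1918}\right)} = - \frac{968656}{- \frac{336821}{1208} + 4 i \sqrt{1918}}$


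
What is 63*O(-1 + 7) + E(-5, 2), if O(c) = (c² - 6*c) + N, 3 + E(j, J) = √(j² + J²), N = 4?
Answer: 249 + √29 ≈ 254.39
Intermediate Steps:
E(j, J) = -3 + √(J² + j²) (E(j, J) = -3 + √(j² + J²) = -3 + √(J² + j²))
O(c) = 4 + c² - 6*c (O(c) = (c² - 6*c) + 4 = 4 + c² - 6*c)
63*O(-1 + 7) + E(-5, 2) = 63*(4 + (-1 + 7)² - 6*(-1 + 7)) + (-3 + √(2² + (-5)²)) = 63*(4 + 6² - 6*6) + (-3 + √(4 + 25)) = 63*(4 + 36 - 36) + (-3 + √29) = 63*4 + (-3 + √29) = 252 + (-3 + √29) = 249 + √29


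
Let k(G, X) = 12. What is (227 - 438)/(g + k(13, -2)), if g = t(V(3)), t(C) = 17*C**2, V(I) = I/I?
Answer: -211/29 ≈ -7.2759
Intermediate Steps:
V(I) = 1
g = 17 (g = 17*1**2 = 17*1 = 17)
(227 - 438)/(g + k(13, -2)) = (227 - 438)/(17 + 12) = -211/29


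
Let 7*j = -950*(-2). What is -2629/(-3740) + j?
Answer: 647673/2380 ≈ 272.13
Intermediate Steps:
j = 1900/7 (j = (-950*(-2))/7 = (1/7)*1900 = 1900/7 ≈ 271.43)
-2629/(-3740) + j = -2629/(-3740) + 1900/7 = -2629*(-1/3740) + 1900/7 = 239/340 + 1900/7 = 647673/2380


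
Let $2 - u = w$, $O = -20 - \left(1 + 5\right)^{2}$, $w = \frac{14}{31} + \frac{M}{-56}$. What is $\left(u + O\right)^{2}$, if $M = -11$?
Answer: $\frac{9000127161}{3013696} \approx 2986.4$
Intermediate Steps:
$w = \frac{1125}{1736}$ ($w = \frac{14}{31} - \frac{11}{-56} = 14 \cdot \frac{1}{31} - - \frac{11}{56} = \frac{14}{31} + \frac{11}{56} = \frac{1125}{1736} \approx 0.64804$)
$O = -56$ ($O = -20 - 6^{2} = -20 - 36 = -56$)
$u = \frac{2347}{1736}$ ($u = 2 - \frac{1125}{1736} = \frac{2347}{1736} \approx 1.352$)
$\left(u + O\right)^{2} = \left(\frac{2347}{1736} - 56\right)^{2} = \left(- \frac{94869}{1736}\right)^{2} = \frac{9000127161}{3013696}$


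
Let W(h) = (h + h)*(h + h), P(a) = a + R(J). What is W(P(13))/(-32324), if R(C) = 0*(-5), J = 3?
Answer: -169/8081 ≈ -0.020913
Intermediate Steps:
R(C) = 0
P(a) = a (P(a) = a + 0 = a)
W(h) = 4*h² (W(h) = (2*h)*(2*h) = 4*h²)
W(P(13))/(-32324) = (4*13²)/(-32324) = (4*169)*(-1/32324) = 676*(-1/32324) = -169/8081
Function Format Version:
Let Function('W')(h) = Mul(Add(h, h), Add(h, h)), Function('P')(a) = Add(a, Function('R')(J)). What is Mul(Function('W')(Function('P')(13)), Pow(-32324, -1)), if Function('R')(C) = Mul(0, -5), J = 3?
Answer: Rational(-169, 8081) ≈ -0.020913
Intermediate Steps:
Function('R')(C) = 0
Function('P')(a) = a (Function('P')(a) = Add(a, 0) = a)
Function('W')(h) = Mul(4, Pow(h, 2)) (Function('W')(h) = Mul(Mul(2, h), Mul(2, h)) = Mul(4, Pow(h, 2)))
Mul(Function('W')(Function('P')(13)), Pow(-32324, -1)) = Mul(Mul(4, Pow(13, 2)), Pow(-32324, -1)) = Mul(Mul(4, 169), Rational(-1, 32324)) = Mul(676, Rational(-1, 32324)) = Rational(-169, 8081)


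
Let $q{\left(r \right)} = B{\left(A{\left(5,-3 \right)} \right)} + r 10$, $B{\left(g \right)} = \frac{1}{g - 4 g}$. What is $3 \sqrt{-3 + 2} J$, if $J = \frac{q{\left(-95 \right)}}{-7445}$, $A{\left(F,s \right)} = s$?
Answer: $\frac{8549 i}{22335} \approx 0.38276 i$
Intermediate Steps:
$B{\left(g \right)} = - \frac{1}{3 g}$ ($B{\left(g \right)} = \frac{1}{\left(-3\right) g} = - \frac{1}{3 g}$)
$q{\left(r \right)} = \frac{1}{9} + 10 r$ ($q{\left(r \right)} = - \frac{1}{3 \left(-3\right)} + r 10 = \left(- \frac{1}{3}\right) \left(- \frac{1}{3}\right) + 10 r = \frac{1}{9} + 10 r$)
$J = \frac{8549}{67005}$ ($J = \frac{\frac{1}{9} + 10 \left(-95\right)}{-7445} = \left(\frac{1}{9} - 950\right) \left(- \frac{1}{7445}\right) = \left(- \frac{8549}{9}\right) \left(- \frac{1}{7445}\right) = \frac{8549}{67005} \approx 0.12759$)
$3 \sqrt{-3 + 2} J = 3 \sqrt{-3 + 2} \cdot \frac{8549}{67005} = 3 \sqrt{-1} \cdot \frac{8549}{67005} = 3 i \frac{8549}{67005} = \frac{8549 i}{22335}$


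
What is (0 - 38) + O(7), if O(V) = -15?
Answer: -53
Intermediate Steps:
(0 - 38) + O(7) = (0 - 38) - 15 = -38 - 15 = -53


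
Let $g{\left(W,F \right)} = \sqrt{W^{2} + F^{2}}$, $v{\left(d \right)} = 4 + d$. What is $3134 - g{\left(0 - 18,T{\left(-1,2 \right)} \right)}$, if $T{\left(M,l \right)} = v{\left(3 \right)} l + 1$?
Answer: $3134 - 3 \sqrt{61} \approx 3110.6$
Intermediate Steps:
$T{\left(M,l \right)} = 1 + 7 l$ ($T{\left(M,l \right)} = \left(4 + 3\right) l + 1 = 7 l + 1 = 1 + 7 l$)
$g{\left(W,F \right)} = \sqrt{F^{2} + W^{2}}$
$3134 - g{\left(0 - 18,T{\left(-1,2 \right)} \right)} = 3134 - \sqrt{\left(1 + 7 \cdot 2\right)^{2} + \left(0 - 18\right)^{2}} = 3134 - \sqrt{\left(1 + 14\right)^{2} + \left(0 - 18\right)^{2}} = 3134 - \sqrt{15^{2} + \left(-18\right)^{2}} = 3134 - \sqrt{225 + 324} = 3134 - \sqrt{549} = 3134 - 3 \sqrt{61}$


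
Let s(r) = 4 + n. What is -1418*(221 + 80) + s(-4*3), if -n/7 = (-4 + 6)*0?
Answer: -426814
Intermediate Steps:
n = 0 (n = -7*(-4 + 6)*0 = -14*0 = -7*0 = 0)
s(r) = 4 (s(r) = 4 + 0 = 4)
-1418*(221 + 80) + s(-4*3) = -1418*(221 + 80) + 4 = -1418*301 + 4 = -426818 + 4 = -426814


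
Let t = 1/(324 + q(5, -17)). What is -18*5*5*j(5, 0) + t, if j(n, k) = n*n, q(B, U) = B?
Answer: -3701249/329 ≈ -11250.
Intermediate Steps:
j(n, k) = n²
t = 1/329 (t = 1/(324 + 5) = 1/329 ≈ 0.0030395)
-18*5*5*j(5, 0) + t = -18*5*5*5² + 1/329 = -450*25 + 1/329 = -18*625 + 1/329 = -11250 + 1/329 = -3701249/329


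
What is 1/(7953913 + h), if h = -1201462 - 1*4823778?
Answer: 1/1928673 ≈ 5.1849e-7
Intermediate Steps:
h = -6025240 (h = -1201462 - 4823778 = -6025240)
1/(7953913 + h) = 1/(7953913 - 6025240) = 1/1928673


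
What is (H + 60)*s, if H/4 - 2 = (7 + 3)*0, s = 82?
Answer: 5576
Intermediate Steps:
H = 8 (H = 8 + 4*((7 + 3)*0) = 8 + 4*(10*0) = 8 + 4*0 = 8 + 0 = 8)
(H + 60)*s = (8 + 60)*82 = 68*82 = 5576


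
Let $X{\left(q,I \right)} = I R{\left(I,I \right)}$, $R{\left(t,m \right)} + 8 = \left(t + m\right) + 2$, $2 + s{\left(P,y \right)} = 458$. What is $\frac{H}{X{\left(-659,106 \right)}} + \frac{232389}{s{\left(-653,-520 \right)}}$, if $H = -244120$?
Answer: $\frac{21768103}{43672} \approx 498.45$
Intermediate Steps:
$s{\left(P,y \right)} = 456$ ($s{\left(P,y \right)} = -2 + 458 = 456$)
$R{\left(t,m \right)} = -6 + m + t$ ($R{\left(t,m \right)} = -8 + \left(\left(t + m\right) + 2\right) = -8 + \left(\left(m + t\right) + 2\right) = -8 + \left(2 + m + t\right) = -6 + m + t$)
$X{\left(q,I \right)} = I \left(-6 + 2 I\right)$ ($X{\left(q,I \right)} = I \left(-6 + I + I\right) = I \left(-6 + 2 I\right)$)
$\frac{H}{X{\left(-659,106 \right)}} + \frac{232389}{s{\left(-653,-520 \right)}} = - \frac{244120}{2 \cdot 106 \left(-3 + 106\right)} + \frac{232389}{456} = - \frac{244120}{2 \cdot 106 \cdot 103} + 232389 \cdot \frac{1}{456} = - \frac{244120}{21836} + \frac{4077}{8} = \left(-244120\right) \frac{1}{21836} + \frac{4077}{8} = - \frac{61030}{5459} + \frac{4077}{8} = \frac{21768103}{43672}$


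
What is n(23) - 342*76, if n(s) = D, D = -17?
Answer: -26009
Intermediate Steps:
n(s) = -17
n(23) - 342*76 = -17 - 342*76 = -17 - 25992 = -26009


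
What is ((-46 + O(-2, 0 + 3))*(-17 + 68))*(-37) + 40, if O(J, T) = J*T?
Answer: 98164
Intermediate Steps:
((-46 + O(-2, 0 + 3))*(-17 + 68))*(-37) + 40 = ((-46 - 2*(0 + 3))*(-17 + 68))*(-37) + 40 = ((-46 - 2*3)*51)*(-37) + 40 = ((-46 - 6)*51)*(-37) + 40 = -52*51*(-37) + 40 = -2652*(-37) + 40 = 98124 + 40 = 98164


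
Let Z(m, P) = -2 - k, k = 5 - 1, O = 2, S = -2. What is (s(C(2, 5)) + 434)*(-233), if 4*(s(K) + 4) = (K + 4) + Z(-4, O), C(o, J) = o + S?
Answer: -200147/2 ≈ -1.0007e+5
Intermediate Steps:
k = 4
C(o, J) = -2 + o (C(o, J) = o - 2 = -2 + o)
Z(m, P) = -6 (Z(m, P) = -2 - 1*4 = -2 - 4 = -6)
s(K) = -9/2 + K/4 (s(K) = -4 + ((K + 4) - 6)/4 = -4 + ((4 + K) - 6)/4 = -4 + (-2 + K)/4 = -4 + (-1/2 + K/4) = -9/2 + K/4)
(s(C(2, 5)) + 434)*(-233) = ((-9/2 + (-2 + 2)/4) + 434)*(-233) = ((-9/2 + (1/4)*0) + 434)*(-233) = ((-9/2 + 0) + 434)*(-233) = (-9/2 + 434)*(-233) = (859/2)*(-233) = -200147/2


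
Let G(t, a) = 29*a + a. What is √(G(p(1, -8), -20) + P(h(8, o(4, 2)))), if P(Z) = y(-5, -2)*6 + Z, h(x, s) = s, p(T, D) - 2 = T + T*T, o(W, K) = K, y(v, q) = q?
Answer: I*√610 ≈ 24.698*I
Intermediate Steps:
p(T, D) = 2 + T + T² (p(T, D) = 2 + (T + T*T) = 2 + (T + T²) = 2 + T + T²)
P(Z) = -12 + Z (P(Z) = -2*6 + Z = -12 + Z)
G(t, a) = 30*a
√(G(p(1, -8), -20) + P(h(8, o(4, 2)))) = √(30*(-20) + (-12 + 2)) = √(-600 - 10) = √(-610) = I*√610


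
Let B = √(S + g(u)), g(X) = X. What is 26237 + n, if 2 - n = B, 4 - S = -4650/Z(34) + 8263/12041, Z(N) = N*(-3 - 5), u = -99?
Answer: 26239 - I*√75610491909322/818788 ≈ 26239.0 - 10.62*I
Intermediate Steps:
Z(N) = -8*N (Z(N) = N*(-8) = -8*N)
S = -22568789/1637576 (S = 4 - (-4650/((-8*34)) + 8263/12041) = 4 - (-4650/(-272) + 8263*(1/12041)) = 4 - (-4650*(-1/272) + 8263/12041) = 4 - (2325/136 + 8263/12041) = 4 - 1*29119093/1637576 = 4 - 29119093/1637576 = -22568789/1637576 ≈ -13.782)
B = I*√75610491909322/818788 (B = √(-22568789/1637576 - 99) = √(-184688813/1637576) = I*√75610491909322/818788 ≈ 10.62*I)
n = 2 - I*√75610491909322/818788 ≈ 2.0 - 10.62*I
26237 + n = 26237 + (2 - I*√75610491909322/818788) = 26239 - I*√75610491909322/818788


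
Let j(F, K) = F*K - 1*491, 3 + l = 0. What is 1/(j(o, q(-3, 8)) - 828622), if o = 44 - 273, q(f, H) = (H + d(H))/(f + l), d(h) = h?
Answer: -3/2485507 ≈ -1.2070e-6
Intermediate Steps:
l = -3 (l = -3 + 0 = -3)
q(f, H) = 2*H/(-3 + f) (q(f, H) = (H + H)/(f - 3) = (2*H)/(-3 + f) = 2*H/(-3 + f))
o = -229
j(F, K) = -491 + F*K (j(F, K) = F*K - 491 = -491 + F*K)
1/(j(o, q(-3, 8)) - 828622) = 1/((-491 - 458*8/(-3 - 3)) - 828622) = 1/((-491 - 458*8/(-6)) - 828622) = 1/((-491 - 458*8*(-1)/6) - 828622) = 1/((-491 - 229*(-8/3)) - 828622) = 1/((-491 + 1832/3) - 828622) = 1/(359/3 - 828622) = 1/(-2485507/3) = -3/2485507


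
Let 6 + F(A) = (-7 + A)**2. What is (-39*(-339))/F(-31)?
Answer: 13221/1438 ≈ 9.1940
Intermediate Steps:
F(A) = -6 + (-7 + A)**2
(-39*(-339))/F(-31) = (-39*(-339))/(-6 + (-7 - 31)**2) = 13221/(-6 + (-38)**2) = 13221/(-6 + 1444) = 13221/1438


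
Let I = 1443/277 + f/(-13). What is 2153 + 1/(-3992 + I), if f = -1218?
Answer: 30183004590/14019047 ≈ 2153.0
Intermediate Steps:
I = 356145/3601 (I = 1443/277 - 1218/(-13) = 1443*(1/277) - 1218*(-1/13) = 1443/277 + 1218/13 = 356145/3601 ≈ 98.902)
2153 + 1/(-3992 + I) = 2153 + 1/(-3992 + 356145/3601) = 2153 + 1/(-14019047/3601) = 2153 - 3601/14019047 = 30183004590/14019047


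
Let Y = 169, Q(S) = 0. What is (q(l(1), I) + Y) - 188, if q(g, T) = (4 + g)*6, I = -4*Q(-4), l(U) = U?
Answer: 11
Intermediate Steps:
I = 0 (I = -4*0 = 0)
q(g, T) = 24 + 6*g
(q(l(1), I) + Y) - 188 = ((24 + 6*1) + 169) - 188 = ((24 + 6) + 169) - 188 = (30 + 169) - 188 = 199 - 188 = 11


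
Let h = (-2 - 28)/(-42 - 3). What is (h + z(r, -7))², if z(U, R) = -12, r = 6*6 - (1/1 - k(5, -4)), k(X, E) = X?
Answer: 1156/9 ≈ 128.44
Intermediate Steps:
r = 40 (r = 6*6 - (1/1 - 1*5) = 36 - (1 - 5) = 36 - 1*(-4) = 36 + 4 = 40)
h = ⅔ (h = -30/(-45) = -30*(-1/45) = ⅔ ≈ 0.66667)
(h + z(r, -7))² = (⅔ - 12)² = (-34/3)² = 1156/9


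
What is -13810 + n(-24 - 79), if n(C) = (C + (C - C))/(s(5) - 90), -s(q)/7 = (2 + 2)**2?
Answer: -2789517/202 ≈ -13809.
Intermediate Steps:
s(q) = -112 (s(q) = -7*(2 + 2)**2 = -7*4**2 = -7*16 = -112)
n(C) = -C/202 (n(C) = (C + (C - C))/(-112 - 90) = (C + 0)/(-202) = C*(-1/202) = -C/202)
-13810 + n(-24 - 79) = -13810 - (-24 - 79)/202 = -13810 - 1/202*(-103) = -13810 + 103/202 = -2789517/202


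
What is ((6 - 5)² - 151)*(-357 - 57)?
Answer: 62100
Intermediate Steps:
((6 - 5)² - 151)*(-357 - 57) = (1² - 151)*(-414) = (1 - 151)*(-414) = -150*(-414) = 62100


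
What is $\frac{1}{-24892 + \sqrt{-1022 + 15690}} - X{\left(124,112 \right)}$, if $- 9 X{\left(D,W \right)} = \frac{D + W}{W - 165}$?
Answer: $- \frac{12186397045}{24628980591} - \frac{\sqrt{3667}}{309798498} \approx -0.4948$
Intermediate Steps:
$X{\left(D,W \right)} = - \frac{D + W}{9 \left(-165 + W\right)}$ ($X{\left(D,W \right)} = - \frac{\left(D + W\right) \frac{1}{W - 165}}{9} = - \frac{\left(D + W\right) \frac{1}{-165 + W}}{9} = - \frac{\frac{1}{-165 + W} \left(D + W\right)}{9} = - \frac{D + W}{9 \left(-165 + W\right)}$)
$\frac{1}{-24892 + \sqrt{-1022 + 15690}} - X{\left(124,112 \right)} = \frac{1}{-24892 + \sqrt{-1022 + 15690}} - \frac{\left(-1\right) 124 - 112}{9 \left(-165 + 112\right)} = \frac{1}{-24892 + \sqrt{14668}} - \frac{-124 - 112}{9 \left(-53\right)} = \frac{1}{-24892 + 2 \sqrt{3667}} - \frac{1}{9} \left(- \frac{1}{53}\right) \left(-236\right) = \frac{1}{-24892 + 2 \sqrt{3667}} - \frac{236}{477} = - \frac{236}{477} + \frac{1}{-24892 + 2 \sqrt{3667}}$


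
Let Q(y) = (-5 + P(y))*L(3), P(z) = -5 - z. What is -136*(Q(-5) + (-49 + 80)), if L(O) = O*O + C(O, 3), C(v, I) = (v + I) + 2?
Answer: 7344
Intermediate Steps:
C(v, I) = 2 + I + v (C(v, I) = (I + v) + 2 = 2 + I + v)
L(O) = 5 + O + O² (L(O) = O*O + (2 + 3 + O) = O² + (5 + O) = 5 + O + O²)
Q(y) = -170 - 17*y (Q(y) = (-5 + (-5 - y))*(5 + 3 + 3²) = (-10 - y)*(5 + 3 + 9) = (-10 - y)*17 = -170 - 17*y)
-136*(Q(-5) + (-49 + 80)) = -136*((-170 - 17*(-5)) + (-49 + 80)) = -136*((-170 + 85) + 31) = -136*(-85 + 31) = -136*(-54) = 7344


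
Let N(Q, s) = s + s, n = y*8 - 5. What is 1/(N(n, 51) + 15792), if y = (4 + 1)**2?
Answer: 1/15894 ≈ 6.2917e-5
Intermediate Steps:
y = 25 (y = 5**2 = 25)
n = 195 (n = 25*8 - 5 = 200 - 5 = 195)
N(Q, s) = 2*s
1/(N(n, 51) + 15792) = 1/(2*51 + 15792) = 1/(102 + 15792) = 1/15894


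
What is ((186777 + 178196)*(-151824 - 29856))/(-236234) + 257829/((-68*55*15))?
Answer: 56361127595879/200798900 ≈ 2.8068e+5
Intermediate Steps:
((186777 + 178196)*(-151824 - 29856))/(-236234) + 257829/((-68*55*15)) = (364973*(-181680))*(-1/236234) + 257829/((-3740*15)) = -66308294640*(-1/236234) + 257829/(-56100) = 33154147320/118117 + 257829*(-1/56100) = 33154147320/118117 - 7813/1700 = 56361127595879/200798900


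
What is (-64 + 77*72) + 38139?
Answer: 43619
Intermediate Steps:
(-64 + 77*72) + 38139 = (-64 + 5544) + 38139 = 5480 + 38139 = 43619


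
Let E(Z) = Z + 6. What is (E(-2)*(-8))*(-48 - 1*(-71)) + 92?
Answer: -644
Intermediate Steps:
E(Z) = 6 + Z
(E(-2)*(-8))*(-48 - 1*(-71)) + 92 = ((6 - 2)*(-8))*(-48 - 1*(-71)) + 92 = (4*(-8))*(-48 + 71) + 92 = -32*23 + 92 = -736 + 92 = -644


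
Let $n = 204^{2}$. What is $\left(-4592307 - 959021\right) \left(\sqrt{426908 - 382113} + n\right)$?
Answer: $-231024066048 - 94372576 \sqrt{155} \approx -2.322 \cdot 10^{11}$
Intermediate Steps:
$n = 41616$
$\left(-4592307 - 959021\right) \left(\sqrt{426908 - 382113} + n\right) = \left(-4592307 - 959021\right) \left(\sqrt{426908 - 382113} + 41616\right) = - 5551328 \left(\sqrt{44795} + 41616\right) = - 5551328 \left(17 \sqrt{155} + 41616\right) = - 5551328 \left(41616 + 17 \sqrt{155}\right) = -231024066048 - 94372576 \sqrt{155}$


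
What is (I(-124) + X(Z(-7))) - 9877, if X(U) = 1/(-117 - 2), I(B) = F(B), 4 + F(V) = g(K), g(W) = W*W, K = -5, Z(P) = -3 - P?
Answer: -1172865/119 ≈ -9856.0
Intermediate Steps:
g(W) = W²
F(V) = 21 (F(V) = -4 + (-5)² = -4 + 25 = 21)
I(B) = 21
X(U) = -1/119 (X(U) = 1/(-119) = -1/119)
(I(-124) + X(Z(-7))) - 9877 = (21 - 1/119) - 9877 = 2498/119 - 9877 = -1172865/119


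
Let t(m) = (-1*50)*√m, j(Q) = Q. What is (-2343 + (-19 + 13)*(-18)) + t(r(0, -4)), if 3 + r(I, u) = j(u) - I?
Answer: -2235 - 50*I*√7 ≈ -2235.0 - 132.29*I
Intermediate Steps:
r(I, u) = -3 + u - I (r(I, u) = -3 + (u - I) = -3 + u - I)
t(m) = -50*√m
(-2343 + (-19 + 13)*(-18)) + t(r(0, -4)) = (-2343 + (-19 + 13)*(-18)) - 50*√(-3 - 4 - 1*0) = (-2343 - 6*(-18)) - 50*√(-3 - 4 + 0) = (-2343 + 108) - 50*I*√7 = -2235 - 50*I*√7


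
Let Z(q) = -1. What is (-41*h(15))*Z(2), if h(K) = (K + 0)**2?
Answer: 9225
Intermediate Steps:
h(K) = K**2
(-41*h(15))*Z(2) = -41*15**2*(-1) = -41*225*(-1) = -9225*(-1) = 9225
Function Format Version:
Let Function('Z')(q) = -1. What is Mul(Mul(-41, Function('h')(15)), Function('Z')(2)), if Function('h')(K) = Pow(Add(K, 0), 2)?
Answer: 9225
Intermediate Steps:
Function('h')(K) = Pow(K, 2)
Mul(Mul(-41, Function('h')(15)), Function('Z')(2)) = Mul(Mul(-41, Pow(15, 2)), -1) = Mul(Mul(-41, 225), -1) = Mul(-9225, -1) = 9225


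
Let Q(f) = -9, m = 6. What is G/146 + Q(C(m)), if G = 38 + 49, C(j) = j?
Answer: -1227/146 ≈ -8.4041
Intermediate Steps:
G = 87
G/146 + Q(C(m)) = 87/146 - 9 = -1227/146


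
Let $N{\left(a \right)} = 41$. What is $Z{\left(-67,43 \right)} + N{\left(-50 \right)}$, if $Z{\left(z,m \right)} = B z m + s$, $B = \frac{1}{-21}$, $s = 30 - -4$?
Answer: $\frac{4456}{21} \approx 212.19$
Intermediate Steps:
$s = 34$ ($s = 30 + 4 = 34$)
$B = - \frac{1}{21} \approx -0.047619$
$Z{\left(z,m \right)} = 34 - \frac{m z}{21}$ ($Z{\left(z,m \right)} = - \frac{z}{21} m + 34 = - \frac{m z}{21} + 34 = 34 - \frac{m z}{21}$)
$Z{\left(-67,43 \right)} + N{\left(-50 \right)} = \left(34 - \frac{43}{21} \left(-67\right)\right) + 41 = \left(34 + \frac{2881}{21}\right) + 41 = \frac{3595}{21} + 41 = \frac{4456}{21}$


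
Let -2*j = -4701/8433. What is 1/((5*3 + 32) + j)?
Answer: 5622/265801 ≈ 0.021151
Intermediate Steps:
j = 1567/5622 (j = -(-4701)/(2*8433) = -½*(-1567/2811) = 1567/5622 ≈ 0.27873)
1/((5*3 + 32) + j) = 1/((5*3 + 32) + 1567/5622) = 1/((15 + 32) + 1567/5622) = 1/(47 + 1567/5622) = 1/(265801/5622) = 5622/265801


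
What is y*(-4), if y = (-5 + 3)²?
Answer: -16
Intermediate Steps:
y = 4 (y = (-2)² = 4)
y*(-4) = 4*(-4) = -16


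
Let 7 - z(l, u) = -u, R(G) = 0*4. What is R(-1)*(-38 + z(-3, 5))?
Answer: 0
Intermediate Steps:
R(G) = 0
z(l, u) = 7 + u (z(l, u) = 7 - (-1)*u = 7 + u)
R(-1)*(-38 + z(-3, 5)) = 0*(-38 + (7 + 5)) = 0*(-38 + 12) = 0*(-26) = 0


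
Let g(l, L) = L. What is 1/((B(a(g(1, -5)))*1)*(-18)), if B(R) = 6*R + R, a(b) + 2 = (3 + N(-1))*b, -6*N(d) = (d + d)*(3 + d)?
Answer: 1/2562 ≈ 0.00039032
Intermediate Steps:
N(d) = -d*(3 + d)/3 (N(d) = -(d + d)*(3 + d)/6 = -2*d*(3 + d)/6 = -d*(3 + d)/3)
a(b) = -2 + 11*b/3 (a(b) = -2 + (3 - ⅓*(-1)*(3 - 1))*b = -2 + (3 - ⅓*(-1)*2)*b = -2 + (3 + ⅔)*b = -2 + 11*b/3)
B(R) = 7*R
1/((B(a(g(1, -5)))*1)*(-18)) = 1/(((7*(-2 + (11/3)*(-5)))*1)*(-18)) = 1/(((7*(-2 - 55/3))*1)*(-18)) = 1/(((7*(-61/3))*1)*(-18)) = 1/(-427/3*1*(-18)) = 1/(-427/3*(-18)) = 1/2562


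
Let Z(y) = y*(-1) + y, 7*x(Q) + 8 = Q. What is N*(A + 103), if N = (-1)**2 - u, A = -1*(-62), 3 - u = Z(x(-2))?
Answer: -330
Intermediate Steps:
x(Q) = -8/7 + Q/7
Z(y) = 0 (Z(y) = -y + y = 0)
u = 3 (u = 3 - 1*0 = 3 + 0 = 3)
A = 62
N = -2 (N = (-1)**2 - 1*3 = 1 - 3 = -2)
N*(A + 103) = -2*(62 + 103) = -2*165 = -330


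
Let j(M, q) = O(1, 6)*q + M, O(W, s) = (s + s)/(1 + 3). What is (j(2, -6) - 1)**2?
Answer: 289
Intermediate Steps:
O(W, s) = s/2 (O(W, s) = (2*s)/4 = (2*s)*(1/4) = s/2)
j(M, q) = M + 3*q (j(M, q) = ((1/2)*6)*q + M = 3*q + M = M + 3*q)
(j(2, -6) - 1)**2 = ((2 + 3*(-6)) - 1)**2 = ((2 - 18) - 1)**2 = (-16 - 1)**2 = (-17)**2 = 289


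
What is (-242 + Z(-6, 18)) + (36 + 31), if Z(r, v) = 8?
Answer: -167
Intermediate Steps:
(-242 + Z(-6, 18)) + (36 + 31) = (-242 + 8) + (36 + 31) = -234 + 67 = -167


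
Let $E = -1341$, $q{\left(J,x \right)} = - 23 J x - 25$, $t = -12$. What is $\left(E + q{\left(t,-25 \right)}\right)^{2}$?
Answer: $68326756$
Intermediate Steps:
$q{\left(J,x \right)} = -25 - 23 J x$ ($q{\left(J,x \right)} = - 23 J x - 25 = -25 - 23 J x$)
$\left(E + q{\left(t,-25 \right)}\right)^{2} = \left(-1341 - \left(25 - -6900\right)\right)^{2} = \left(-1341 - 6925\right)^{2} = \left(-8266\right)^{2} = 68326756$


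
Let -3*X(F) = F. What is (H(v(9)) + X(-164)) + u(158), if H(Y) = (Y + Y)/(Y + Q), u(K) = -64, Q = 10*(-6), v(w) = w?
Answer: -494/51 ≈ -9.6863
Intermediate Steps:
Q = -60
X(F) = -F/3
H(Y) = 2*Y/(-60 + Y) (H(Y) = (Y + Y)/(Y - 60) = (2*Y)/(-60 + Y) = 2*Y/(-60 + Y))
(H(v(9)) + X(-164)) + u(158) = (2*9/(-60 + 9) - 1/3*(-164)) - 64 = (2*9/(-51) + 164/3) - 64 = (2*9*(-1/51) + 164/3) - 64 = (-6/17 + 164/3) - 64 = 2770/51 - 64 = -494/51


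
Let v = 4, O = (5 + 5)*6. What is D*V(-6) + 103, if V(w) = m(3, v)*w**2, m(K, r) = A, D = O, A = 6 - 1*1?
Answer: 10903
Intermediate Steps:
A = 5 (A = 6 - 1 = 5)
O = 60 (O = 10*6 = 60)
D = 60
m(K, r) = 5
V(w) = 5*w**2
D*V(-6) + 103 = 60*(5*(-6)**2) + 103 = 60*(5*36) + 103 = 60*180 + 103 = 10800 + 103 = 10903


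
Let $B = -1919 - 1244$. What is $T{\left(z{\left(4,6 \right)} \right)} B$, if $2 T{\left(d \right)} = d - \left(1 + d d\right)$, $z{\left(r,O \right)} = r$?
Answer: $\frac{41119}{2} \approx 20560.0$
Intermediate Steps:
$T{\left(d \right)} = - \frac{1}{2} + \frac{d}{2} - \frac{d^{2}}{2}$ ($T{\left(d \right)} = \frac{d - \left(1 + d d\right)}{2} = \frac{d - \left(1 + d^{2}\right)}{2} = \frac{-1 + d - d^{2}}{2} = - \frac{1}{2} + \frac{d}{2} - \frac{d^{2}}{2}$)
$B = -3163$ ($B = -1919 - 1244 = -3163$)
$T{\left(z{\left(4,6 \right)} \right)} B = \left(- \frac{1}{2} + \frac{1}{2} \cdot 4 - \frac{4^{2}}{2}\right) \left(-3163\right) = \left(- \frac{1}{2} + 2 - 8\right) \left(-3163\right) = \left(- \frac{13}{2}\right) \left(-3163\right) = \frac{41119}{2}$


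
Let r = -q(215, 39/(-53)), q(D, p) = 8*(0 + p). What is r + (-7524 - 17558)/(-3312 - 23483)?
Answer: 9689386/1420135 ≈ 6.8229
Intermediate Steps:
q(D, p) = 8*p
r = 312/53 (r = -8*39/(-53) = -8*39*(-1/53) = -8*(-39)/53 = -1*(-312/53) = 312/53 ≈ 5.8868)
r + (-7524 - 17558)/(-3312 - 23483) = 312/53 + (-7524 - 17558)/(-3312 - 23483) = 312/53 - 25082/(-26795) = 312/53 - 25082*(-1/26795) = 312/53 + 25082/26795 = 9689386/1420135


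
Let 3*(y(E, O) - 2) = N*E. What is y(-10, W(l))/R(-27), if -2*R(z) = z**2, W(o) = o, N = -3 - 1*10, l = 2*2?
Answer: -272/2187 ≈ -0.12437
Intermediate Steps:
l = 4
N = -13 (N = -3 - 10 = -13)
y(E, O) = 2 - 13*E/3 (y(E, O) = 2 + (-13*E)/3 = 2 - 13*E/3)
R(z) = -z**2/2
y(-10, W(l))/R(-27) = (2 - 13/3*(-10))/((-1/2*(-27)**2)) = (2 + 130/3)/((-1/2*729)) = 136/(3*(-729/2)) = (136/3)*(-2/729) = -272/2187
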